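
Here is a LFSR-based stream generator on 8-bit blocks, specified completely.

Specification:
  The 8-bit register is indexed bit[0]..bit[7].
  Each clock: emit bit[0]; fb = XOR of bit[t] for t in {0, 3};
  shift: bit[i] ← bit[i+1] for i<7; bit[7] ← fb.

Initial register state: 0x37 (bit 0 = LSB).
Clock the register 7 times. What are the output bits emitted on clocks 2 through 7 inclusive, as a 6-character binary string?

110110

reg_0 = 0x37
clock 1: out=1, reg = 0x9B
clock 2: out=1, reg = 0x4D
clock 3: out=1, reg = 0x26
clock 4: out=0, reg = 0x13
clock 5: out=1, reg = 0x89
clock 6: out=1, reg = 0x44
clock 7: out=0, reg = 0x22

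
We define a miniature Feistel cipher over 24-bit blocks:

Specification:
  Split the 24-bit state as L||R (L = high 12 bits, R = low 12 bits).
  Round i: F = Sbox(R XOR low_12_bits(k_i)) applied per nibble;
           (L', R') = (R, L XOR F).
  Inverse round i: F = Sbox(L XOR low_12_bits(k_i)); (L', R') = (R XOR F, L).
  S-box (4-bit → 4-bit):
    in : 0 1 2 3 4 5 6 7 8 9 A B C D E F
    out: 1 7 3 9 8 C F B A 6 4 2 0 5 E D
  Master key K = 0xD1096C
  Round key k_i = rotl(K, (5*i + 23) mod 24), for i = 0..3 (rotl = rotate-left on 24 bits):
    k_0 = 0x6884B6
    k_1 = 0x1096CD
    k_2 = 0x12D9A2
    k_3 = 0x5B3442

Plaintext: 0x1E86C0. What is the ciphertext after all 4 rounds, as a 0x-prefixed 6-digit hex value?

s_0 = plaintext = 0x1E86C0
s_1 = Round(s_0, k_0) = 0x6C0257
s_2 = Round(s_1, k_1) = 0x257EA4
s_3 = Round(s_2, k_2) = 0xEA4948
s_4 = Round(s_3, k_3) = 0x948BB0

0x948BB0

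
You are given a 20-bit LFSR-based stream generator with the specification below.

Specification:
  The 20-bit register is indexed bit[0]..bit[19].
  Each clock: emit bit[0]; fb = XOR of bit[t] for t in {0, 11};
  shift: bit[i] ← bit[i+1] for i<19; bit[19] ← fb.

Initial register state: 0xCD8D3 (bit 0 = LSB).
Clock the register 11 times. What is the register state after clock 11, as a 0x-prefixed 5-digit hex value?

0x2919B

reg_0 = 0xCD8D3
clock 1: out=1, reg = 0x66C69
clock 2: out=1, reg = 0x33634
clock 3: out=0, reg = 0x19B1A
clock 4: out=0, reg = 0x8CD8D
clock 5: out=1, reg = 0x466C6
clock 6: out=0, reg = 0x23363
clock 7: out=1, reg = 0x919B1
clock 8: out=1, reg = 0x48CD8
clock 9: out=0, reg = 0xA466C
clock 10: out=0, reg = 0x52336
clock 11: out=0, reg = 0x2919B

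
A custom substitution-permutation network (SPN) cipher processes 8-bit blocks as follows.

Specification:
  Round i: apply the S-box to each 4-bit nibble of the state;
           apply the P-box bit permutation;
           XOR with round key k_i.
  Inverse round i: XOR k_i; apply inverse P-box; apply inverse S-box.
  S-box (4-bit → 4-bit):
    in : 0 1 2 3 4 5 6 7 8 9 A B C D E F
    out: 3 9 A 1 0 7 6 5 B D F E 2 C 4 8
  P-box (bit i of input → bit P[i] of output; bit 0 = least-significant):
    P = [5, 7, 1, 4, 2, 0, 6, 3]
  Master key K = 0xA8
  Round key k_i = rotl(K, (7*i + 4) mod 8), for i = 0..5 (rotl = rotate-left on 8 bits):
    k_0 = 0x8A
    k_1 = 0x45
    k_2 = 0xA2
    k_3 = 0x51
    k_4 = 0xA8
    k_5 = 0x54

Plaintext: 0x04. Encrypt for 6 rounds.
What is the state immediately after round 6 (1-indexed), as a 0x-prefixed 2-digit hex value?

0x5F

s_0 = plaintext = 0x04
s_1 = Round(s_0, k_0) = 0x8F
s_2 = Round(s_1, k_1) = 0x58
s_3 = Round(s_2, k_2) = 0x57
s_4 = Round(s_3, k_3) = 0x36
s_5 = Round(s_4, k_4) = 0x2E
s_6 = Round(s_5, k_5) = 0x5F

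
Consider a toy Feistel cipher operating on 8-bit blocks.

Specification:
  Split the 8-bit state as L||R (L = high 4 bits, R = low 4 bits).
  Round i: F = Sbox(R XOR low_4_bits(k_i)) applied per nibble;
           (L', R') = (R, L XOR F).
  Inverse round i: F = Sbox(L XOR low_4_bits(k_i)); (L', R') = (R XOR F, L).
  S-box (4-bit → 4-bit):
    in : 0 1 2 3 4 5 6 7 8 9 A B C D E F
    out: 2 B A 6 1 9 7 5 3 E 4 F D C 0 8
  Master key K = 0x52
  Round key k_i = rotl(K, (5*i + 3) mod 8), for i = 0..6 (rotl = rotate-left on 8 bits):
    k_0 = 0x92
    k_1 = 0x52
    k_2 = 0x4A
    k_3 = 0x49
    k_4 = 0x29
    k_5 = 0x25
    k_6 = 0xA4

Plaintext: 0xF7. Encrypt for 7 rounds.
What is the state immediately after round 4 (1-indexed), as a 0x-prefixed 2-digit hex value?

s_0 = plaintext = 0xF7
s_1 = Round(s_0, k_0) = 0x76
s_2 = Round(s_1, k_1) = 0x66
s_3 = Round(s_2, k_2) = 0x6B
s_4 = Round(s_3, k_3) = 0xBC
s_5 = Round(s_4, k_4) = 0xC2
s_6 = Round(s_5, k_5) = 0x29
s_7 = Round(s_6, k_6) = 0x9E

0xBC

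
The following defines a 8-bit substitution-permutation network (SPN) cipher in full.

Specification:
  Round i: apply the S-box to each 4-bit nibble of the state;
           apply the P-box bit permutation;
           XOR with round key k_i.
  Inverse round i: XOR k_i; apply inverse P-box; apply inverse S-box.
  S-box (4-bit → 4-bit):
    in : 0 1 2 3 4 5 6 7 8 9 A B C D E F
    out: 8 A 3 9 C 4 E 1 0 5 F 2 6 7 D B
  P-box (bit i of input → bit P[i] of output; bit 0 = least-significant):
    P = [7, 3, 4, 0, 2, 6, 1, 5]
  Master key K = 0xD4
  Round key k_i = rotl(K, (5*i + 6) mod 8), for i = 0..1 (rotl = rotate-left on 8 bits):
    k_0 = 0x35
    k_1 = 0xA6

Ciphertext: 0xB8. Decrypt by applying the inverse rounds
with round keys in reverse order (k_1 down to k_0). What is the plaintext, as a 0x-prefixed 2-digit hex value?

0x0F

s_0 = ciphertext = 0xB8
s_1 = InvRound(s_0, k_1) = 0x9C
s_2 = InvRound(s_1, k_0) = 0x0F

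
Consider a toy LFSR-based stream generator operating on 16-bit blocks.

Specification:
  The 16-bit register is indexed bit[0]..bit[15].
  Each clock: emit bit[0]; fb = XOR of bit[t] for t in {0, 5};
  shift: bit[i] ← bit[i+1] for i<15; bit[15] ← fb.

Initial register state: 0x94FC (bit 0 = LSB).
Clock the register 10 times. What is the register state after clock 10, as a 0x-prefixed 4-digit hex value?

0x16E5

reg_0 = 0x94FC
clock 1: out=0, reg = 0xCA7E
clock 2: out=0, reg = 0xE53F
clock 3: out=1, reg = 0x729F
clock 4: out=1, reg = 0xB94F
clock 5: out=1, reg = 0xDCA7
clock 6: out=1, reg = 0x6E53
clock 7: out=1, reg = 0xB729
clock 8: out=1, reg = 0x5B94
clock 9: out=0, reg = 0x2DCA
clock 10: out=0, reg = 0x16E5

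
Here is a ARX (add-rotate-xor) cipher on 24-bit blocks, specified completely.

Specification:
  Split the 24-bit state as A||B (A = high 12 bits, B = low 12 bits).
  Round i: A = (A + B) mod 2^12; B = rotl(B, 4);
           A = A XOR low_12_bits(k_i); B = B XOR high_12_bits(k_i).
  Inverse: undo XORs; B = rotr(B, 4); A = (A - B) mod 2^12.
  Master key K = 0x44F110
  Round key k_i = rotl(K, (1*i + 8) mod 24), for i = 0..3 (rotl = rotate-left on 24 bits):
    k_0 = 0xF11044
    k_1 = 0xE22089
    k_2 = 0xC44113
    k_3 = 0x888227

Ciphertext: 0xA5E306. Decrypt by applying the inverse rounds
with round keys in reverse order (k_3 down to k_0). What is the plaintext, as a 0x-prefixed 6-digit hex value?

s_0 = ciphertext = 0xA5E306
s_1 = InvRound(s_0, k_3) = 0x9C1EB8
s_2 = InvRound(s_1, k_2) = 0xCA3C2F
s_3 = InvRound(s_2, k_1) = 0xF0AD20
s_4 = InvRound(s_3, k_0) = 0xE2B123

0xE2B123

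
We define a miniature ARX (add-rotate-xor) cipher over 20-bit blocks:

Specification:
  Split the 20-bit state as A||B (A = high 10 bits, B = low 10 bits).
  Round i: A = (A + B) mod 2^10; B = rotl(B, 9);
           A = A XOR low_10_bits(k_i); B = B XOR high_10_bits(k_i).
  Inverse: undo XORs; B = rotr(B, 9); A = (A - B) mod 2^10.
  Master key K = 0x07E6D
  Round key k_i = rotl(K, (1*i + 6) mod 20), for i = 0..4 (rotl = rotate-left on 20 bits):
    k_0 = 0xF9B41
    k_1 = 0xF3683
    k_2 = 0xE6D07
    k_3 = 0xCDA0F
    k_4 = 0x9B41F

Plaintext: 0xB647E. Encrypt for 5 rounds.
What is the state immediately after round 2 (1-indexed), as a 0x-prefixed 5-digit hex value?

0x5B021

s_0 = plaintext = 0xB647E
s_1 = Round(s_0, k_0) = 0x05BD9
s_2 = Round(s_1, k_1) = 0x5B021
s_3 = Round(s_2, k_2) = 0x2298B
s_4 = Round(s_3, k_3) = 0x069F3
s_5 = Round(s_4, k_4) = 0x84894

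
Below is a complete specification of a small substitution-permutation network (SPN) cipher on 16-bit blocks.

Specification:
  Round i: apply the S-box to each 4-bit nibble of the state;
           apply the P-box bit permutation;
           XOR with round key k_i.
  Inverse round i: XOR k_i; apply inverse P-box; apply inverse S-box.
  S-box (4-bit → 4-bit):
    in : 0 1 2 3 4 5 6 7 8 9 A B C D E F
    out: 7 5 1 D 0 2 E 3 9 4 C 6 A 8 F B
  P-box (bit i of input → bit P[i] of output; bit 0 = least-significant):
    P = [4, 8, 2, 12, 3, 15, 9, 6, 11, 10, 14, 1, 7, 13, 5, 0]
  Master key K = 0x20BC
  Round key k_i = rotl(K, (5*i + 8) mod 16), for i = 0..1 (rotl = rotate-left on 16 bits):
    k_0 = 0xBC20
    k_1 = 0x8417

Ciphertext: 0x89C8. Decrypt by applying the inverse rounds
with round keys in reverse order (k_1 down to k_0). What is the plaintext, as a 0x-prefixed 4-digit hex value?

0x049C

s_0 = ciphertext = 0x89C8
s_1 = InvRound(s_0, k_1) = 0x8F80
s_2 = InvRound(s_1, k_0) = 0x049C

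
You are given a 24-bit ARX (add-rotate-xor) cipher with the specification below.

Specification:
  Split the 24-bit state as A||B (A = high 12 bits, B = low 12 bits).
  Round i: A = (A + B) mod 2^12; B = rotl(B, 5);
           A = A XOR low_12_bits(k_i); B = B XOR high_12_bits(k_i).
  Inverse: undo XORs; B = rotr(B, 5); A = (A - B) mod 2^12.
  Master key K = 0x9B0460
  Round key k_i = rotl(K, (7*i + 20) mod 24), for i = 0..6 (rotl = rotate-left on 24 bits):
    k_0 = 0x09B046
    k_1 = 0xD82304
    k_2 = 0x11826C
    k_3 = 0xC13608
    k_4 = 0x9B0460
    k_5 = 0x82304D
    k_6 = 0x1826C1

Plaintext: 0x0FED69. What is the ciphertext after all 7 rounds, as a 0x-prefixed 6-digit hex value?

0x208C62

s_0 = plaintext = 0x0FED69
s_1 = Round(s_0, k_0) = 0xE21DA1
s_2 = Round(s_1, k_1) = 0x8C69B9
s_3 = Round(s_2, k_2) = 0x01362B
s_4 = Round(s_3, k_3) = 0x03697F
s_5 = Round(s_4, k_4) = 0xDD5642
s_6 = Round(s_5, k_5) = 0x45A06F
s_7 = Round(s_6, k_6) = 0x208C62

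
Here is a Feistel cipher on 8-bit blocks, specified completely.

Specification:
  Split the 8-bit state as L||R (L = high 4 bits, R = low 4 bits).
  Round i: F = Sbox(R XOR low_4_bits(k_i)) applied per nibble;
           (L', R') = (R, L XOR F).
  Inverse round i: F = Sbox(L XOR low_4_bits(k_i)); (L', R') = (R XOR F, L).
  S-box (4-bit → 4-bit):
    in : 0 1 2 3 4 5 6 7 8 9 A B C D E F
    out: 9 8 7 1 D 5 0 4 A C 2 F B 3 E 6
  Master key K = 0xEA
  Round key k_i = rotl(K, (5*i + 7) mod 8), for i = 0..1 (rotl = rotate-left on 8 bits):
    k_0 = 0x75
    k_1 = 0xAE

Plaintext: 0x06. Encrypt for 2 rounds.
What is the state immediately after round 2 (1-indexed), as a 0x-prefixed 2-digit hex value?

s_0 = plaintext = 0x06
s_1 = Round(s_0, k_0) = 0x61
s_2 = Round(s_1, k_1) = 0x10

0x10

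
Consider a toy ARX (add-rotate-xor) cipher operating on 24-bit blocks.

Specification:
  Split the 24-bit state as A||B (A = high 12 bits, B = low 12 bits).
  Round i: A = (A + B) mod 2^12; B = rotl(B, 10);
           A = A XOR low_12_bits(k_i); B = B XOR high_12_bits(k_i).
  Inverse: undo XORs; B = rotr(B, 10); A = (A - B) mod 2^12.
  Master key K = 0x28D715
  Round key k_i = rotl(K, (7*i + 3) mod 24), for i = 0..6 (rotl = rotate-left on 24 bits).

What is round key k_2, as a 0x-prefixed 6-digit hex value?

0x2A51AE

K = 0x28D715
k_0 = rotl(K, (7*0+3) mod 24) = rotl(K, 3) = 0x46B8A9
k_1 = rotl(K, (7*1+3) mod 24) = rotl(K, 10) = 0x5C54A3
k_2 = rotl(K, (7*2+3) mod 24) = rotl(K, 17) = 0x2A51AE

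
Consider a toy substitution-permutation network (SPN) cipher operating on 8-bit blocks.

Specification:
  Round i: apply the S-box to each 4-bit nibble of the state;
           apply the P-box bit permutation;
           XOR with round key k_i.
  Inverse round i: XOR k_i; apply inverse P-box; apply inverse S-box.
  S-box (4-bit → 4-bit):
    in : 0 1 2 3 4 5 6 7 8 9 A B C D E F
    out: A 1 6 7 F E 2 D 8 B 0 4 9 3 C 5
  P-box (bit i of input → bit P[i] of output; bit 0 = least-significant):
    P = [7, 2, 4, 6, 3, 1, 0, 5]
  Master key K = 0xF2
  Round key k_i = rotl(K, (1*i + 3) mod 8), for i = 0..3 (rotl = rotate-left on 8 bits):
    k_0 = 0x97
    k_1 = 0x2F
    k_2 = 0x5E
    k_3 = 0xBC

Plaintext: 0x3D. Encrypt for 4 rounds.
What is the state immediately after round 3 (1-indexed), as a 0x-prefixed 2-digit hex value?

0x8C

s_0 = plaintext = 0x3D
s_1 = Round(s_0, k_0) = 0x18
s_2 = Round(s_1, k_1) = 0x67
s_3 = Round(s_2, k_2) = 0x8C
s_4 = Round(s_3, k_3) = 0x5C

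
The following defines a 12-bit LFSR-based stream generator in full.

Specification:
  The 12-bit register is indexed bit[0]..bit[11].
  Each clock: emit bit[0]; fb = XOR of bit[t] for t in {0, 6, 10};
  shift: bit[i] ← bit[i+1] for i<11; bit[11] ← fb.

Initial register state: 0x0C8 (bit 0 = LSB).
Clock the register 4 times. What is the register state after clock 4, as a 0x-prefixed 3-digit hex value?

reg_0 = 0x0C8
clock 1: out=0, reg = 0x864
clock 2: out=0, reg = 0xC32
clock 3: out=0, reg = 0xE19
clock 4: out=1, reg = 0x70C

0x70C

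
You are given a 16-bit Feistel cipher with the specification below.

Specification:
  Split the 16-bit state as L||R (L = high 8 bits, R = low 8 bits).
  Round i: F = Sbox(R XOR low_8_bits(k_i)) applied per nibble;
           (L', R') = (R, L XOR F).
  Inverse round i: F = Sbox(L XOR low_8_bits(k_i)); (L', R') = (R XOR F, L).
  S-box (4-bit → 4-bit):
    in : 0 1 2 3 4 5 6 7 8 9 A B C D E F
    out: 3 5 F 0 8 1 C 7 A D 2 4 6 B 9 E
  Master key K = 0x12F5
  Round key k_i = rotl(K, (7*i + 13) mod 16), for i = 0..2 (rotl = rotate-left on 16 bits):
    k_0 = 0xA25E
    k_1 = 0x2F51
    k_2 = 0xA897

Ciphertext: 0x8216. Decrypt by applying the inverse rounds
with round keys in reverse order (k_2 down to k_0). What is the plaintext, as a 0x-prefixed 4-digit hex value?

0xE4DE

s_0 = ciphertext = 0x8216
s_1 = InvRound(s_0, k_2) = 0x4782
s_2 = InvRound(s_1, k_1) = 0xDE47
s_3 = InvRound(s_2, k_0) = 0xE4DE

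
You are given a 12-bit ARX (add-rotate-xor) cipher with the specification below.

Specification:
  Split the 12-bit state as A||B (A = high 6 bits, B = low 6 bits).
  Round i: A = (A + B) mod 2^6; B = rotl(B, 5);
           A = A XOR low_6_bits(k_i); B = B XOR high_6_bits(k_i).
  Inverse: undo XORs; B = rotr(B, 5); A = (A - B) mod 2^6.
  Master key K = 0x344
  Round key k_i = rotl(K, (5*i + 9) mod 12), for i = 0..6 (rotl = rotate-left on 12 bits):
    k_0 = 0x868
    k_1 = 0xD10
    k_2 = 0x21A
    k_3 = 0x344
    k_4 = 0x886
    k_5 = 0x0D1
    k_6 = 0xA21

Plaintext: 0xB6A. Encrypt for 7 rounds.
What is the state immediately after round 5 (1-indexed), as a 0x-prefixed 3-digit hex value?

0x5B3

s_0 = plaintext = 0xB6A
s_1 = Round(s_0, k_0) = 0xFF4
s_2 = Round(s_1, k_1) = 0x8EE
s_3 = Round(s_2, k_2) = 0x2DF
s_4 = Round(s_3, k_3) = 0xBA2
s_5 = Round(s_4, k_4) = 0x5B3
s_6 = Round(s_5, k_5) = 0x63A
s_7 = Round(s_6, k_6) = 0xCF5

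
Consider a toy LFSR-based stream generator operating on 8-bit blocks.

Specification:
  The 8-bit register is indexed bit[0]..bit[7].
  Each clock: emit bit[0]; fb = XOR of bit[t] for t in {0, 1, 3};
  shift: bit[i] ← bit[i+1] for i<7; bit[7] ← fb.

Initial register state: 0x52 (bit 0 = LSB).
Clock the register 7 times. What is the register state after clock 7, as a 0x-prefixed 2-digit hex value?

0xA2

reg_0 = 0x52
clock 1: out=0, reg = 0xA9
clock 2: out=1, reg = 0x54
clock 3: out=0, reg = 0x2A
clock 4: out=0, reg = 0x15
clock 5: out=1, reg = 0x8A
clock 6: out=0, reg = 0x45
clock 7: out=1, reg = 0xA2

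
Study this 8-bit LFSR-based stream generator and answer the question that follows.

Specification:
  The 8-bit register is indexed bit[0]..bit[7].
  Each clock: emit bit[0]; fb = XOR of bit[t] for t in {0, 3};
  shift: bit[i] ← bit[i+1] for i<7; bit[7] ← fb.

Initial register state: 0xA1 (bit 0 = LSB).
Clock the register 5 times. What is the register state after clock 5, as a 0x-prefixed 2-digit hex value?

reg_0 = 0xA1
clock 1: out=1, reg = 0xD0
clock 2: out=0, reg = 0x68
clock 3: out=0, reg = 0xB4
clock 4: out=0, reg = 0x5A
clock 5: out=0, reg = 0xAD

0xAD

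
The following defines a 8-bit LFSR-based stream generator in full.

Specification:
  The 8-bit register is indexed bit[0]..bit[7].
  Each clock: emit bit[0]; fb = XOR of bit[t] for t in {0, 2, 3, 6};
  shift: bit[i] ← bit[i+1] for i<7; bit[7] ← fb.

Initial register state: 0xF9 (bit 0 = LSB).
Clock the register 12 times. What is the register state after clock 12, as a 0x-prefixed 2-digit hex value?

reg_0 = 0xF9
clock 1: out=1, reg = 0xFC
clock 2: out=0, reg = 0xFE
clock 3: out=0, reg = 0xFF
clock 4: out=1, reg = 0x7F
clock 5: out=1, reg = 0x3F
clock 6: out=1, reg = 0x9F
clock 7: out=1, reg = 0xCF
clock 8: out=1, reg = 0x67
clock 9: out=1, reg = 0xB3
clock 10: out=1, reg = 0xD9
clock 11: out=1, reg = 0xEC
clock 12: out=0, reg = 0xF6

0xF6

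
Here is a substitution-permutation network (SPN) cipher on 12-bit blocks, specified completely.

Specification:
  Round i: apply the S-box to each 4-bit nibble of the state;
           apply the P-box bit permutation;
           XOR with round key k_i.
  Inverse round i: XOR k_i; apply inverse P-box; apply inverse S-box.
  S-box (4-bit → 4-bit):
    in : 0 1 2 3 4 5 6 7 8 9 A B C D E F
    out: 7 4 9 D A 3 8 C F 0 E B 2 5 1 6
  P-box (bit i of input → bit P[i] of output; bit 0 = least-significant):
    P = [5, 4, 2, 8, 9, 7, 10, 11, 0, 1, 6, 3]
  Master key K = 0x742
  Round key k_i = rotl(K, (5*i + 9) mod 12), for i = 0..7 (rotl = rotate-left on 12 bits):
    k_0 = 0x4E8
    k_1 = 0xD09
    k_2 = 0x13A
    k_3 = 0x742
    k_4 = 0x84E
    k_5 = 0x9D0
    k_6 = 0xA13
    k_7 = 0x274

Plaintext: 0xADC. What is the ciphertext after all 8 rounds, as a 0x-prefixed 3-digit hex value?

0x4C1

s_0 = plaintext = 0xADC
s_1 = Round(s_0, k_0) = 0x2B2
s_2 = Round(s_1, k_1) = 0x6A0
s_3 = Round(s_2, k_2) = 0xD86
s_4 = Round(s_3, k_3) = 0x883
s_5 = Round(s_4, k_4) = 0x7A1
s_6 = Round(s_5, k_5) = 0x51C
s_7 = Round(s_6, k_6) = 0xE00
s_8 = Round(s_7, k_7) = 0x4C1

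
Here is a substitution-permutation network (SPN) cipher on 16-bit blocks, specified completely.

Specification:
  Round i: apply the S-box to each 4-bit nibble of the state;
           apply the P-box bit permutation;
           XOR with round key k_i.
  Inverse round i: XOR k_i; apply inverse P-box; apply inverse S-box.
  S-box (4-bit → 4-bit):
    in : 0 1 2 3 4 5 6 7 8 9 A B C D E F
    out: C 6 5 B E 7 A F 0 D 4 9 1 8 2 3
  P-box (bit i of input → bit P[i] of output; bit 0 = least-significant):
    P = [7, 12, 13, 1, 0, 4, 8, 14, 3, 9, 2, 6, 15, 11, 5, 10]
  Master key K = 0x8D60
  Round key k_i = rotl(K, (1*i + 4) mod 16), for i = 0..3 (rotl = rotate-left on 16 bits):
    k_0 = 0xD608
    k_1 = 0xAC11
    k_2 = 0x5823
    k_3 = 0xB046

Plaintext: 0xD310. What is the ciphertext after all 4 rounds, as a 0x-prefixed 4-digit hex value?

0xFF54

s_0 = plaintext = 0xD310
s_1 = Round(s_0, k_0) = 0xF152
s_2 = Round(s_1, k_1) = 0x0784
s_3 = Round(s_2, k_2) = 0x6E4D
s_4 = Round(s_3, k_3) = 0xFF54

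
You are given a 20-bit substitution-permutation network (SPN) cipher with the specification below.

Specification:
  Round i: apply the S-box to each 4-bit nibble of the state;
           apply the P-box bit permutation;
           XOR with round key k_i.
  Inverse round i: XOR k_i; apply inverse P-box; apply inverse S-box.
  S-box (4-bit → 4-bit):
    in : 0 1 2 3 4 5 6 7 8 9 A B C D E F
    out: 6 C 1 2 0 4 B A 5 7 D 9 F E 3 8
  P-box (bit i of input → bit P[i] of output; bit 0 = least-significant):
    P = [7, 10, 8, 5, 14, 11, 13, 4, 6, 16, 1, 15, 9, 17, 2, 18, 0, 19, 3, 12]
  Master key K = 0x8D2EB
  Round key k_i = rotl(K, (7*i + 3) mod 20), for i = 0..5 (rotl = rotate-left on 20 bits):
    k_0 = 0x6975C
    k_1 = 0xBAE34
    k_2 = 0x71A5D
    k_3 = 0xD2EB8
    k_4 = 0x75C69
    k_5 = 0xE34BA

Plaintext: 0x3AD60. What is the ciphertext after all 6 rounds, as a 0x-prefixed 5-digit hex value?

s_0 = plaintext = 0x3AD60
s_1 = Round(s_0, k_0) = 0xB584A
s_2 = Round(s_1, k_1) = 0xBBFD3
s_3 = Round(s_2, k_2) = 0x3A44C
s_4 = Round(s_3, k_3) = 0x1291C
s_5 = Round(s_4, k_4) = 0x66B93
s_6 = Round(s_5, k_5) = 0x0CAFB

0x0CAFB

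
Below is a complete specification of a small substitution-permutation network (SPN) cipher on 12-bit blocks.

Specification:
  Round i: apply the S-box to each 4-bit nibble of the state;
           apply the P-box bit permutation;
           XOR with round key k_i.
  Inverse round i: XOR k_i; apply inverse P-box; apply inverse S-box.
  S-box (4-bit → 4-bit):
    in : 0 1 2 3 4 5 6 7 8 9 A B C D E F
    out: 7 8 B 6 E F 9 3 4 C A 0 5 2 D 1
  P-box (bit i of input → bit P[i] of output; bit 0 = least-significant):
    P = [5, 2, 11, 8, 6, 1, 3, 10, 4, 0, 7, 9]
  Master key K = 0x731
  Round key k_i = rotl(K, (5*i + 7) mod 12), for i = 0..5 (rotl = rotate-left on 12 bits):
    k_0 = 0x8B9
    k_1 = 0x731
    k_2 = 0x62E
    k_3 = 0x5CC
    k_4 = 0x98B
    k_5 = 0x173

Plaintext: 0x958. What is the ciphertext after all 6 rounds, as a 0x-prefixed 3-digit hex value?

s_0 = plaintext = 0x958
s_1 = Round(s_0, k_0) = 0x673
s_2 = Round(s_1, k_1) = 0xD67
s_3 = Round(s_2, k_2) = 0x24B
s_4 = Round(s_3, k_3) = 0x3D7
s_5 = Round(s_4, k_4) = 0x92C
s_6 = Round(s_5, k_5) = 0xF91

0xF91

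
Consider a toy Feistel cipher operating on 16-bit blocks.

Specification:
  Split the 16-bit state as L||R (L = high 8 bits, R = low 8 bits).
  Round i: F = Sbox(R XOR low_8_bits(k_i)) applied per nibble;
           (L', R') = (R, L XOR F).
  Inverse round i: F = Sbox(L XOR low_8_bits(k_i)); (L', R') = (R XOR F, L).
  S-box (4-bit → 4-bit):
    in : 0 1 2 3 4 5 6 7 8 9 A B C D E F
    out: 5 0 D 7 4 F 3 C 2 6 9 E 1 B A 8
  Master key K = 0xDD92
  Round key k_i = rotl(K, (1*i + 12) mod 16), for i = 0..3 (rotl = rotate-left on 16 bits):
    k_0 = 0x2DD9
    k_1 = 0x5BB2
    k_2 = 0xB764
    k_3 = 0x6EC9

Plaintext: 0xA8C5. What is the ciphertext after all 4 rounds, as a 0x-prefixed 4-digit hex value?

s_0 = plaintext = 0xA8C5
s_1 = Round(s_0, k_0) = 0xC5A9
s_2 = Round(s_1, k_1) = 0xA9CB
s_3 = Round(s_2, k_2) = 0xCB31
s_4 = Round(s_3, k_3) = 0x3149

0x3149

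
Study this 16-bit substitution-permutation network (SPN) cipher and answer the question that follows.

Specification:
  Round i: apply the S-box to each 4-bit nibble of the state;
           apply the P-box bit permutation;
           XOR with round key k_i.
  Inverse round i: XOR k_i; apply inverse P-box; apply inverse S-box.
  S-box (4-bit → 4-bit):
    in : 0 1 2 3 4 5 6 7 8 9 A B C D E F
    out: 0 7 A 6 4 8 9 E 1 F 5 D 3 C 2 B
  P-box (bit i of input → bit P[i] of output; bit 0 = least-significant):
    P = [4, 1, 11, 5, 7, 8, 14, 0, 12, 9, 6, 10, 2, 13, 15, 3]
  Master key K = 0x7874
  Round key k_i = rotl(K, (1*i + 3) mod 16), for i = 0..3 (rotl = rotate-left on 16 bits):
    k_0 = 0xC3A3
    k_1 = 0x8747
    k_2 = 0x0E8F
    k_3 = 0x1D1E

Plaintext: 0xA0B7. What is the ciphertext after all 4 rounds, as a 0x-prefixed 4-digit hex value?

s_0 = plaintext = 0xA0B7
s_1 = Round(s_0, k_0) = 0x0B04
s_2 = Round(s_1, k_1) = 0x9B07
s_3 = Round(s_2, k_2) = 0xB2E1
s_4 = Round(s_3, k_3) = 0x9200

0x9200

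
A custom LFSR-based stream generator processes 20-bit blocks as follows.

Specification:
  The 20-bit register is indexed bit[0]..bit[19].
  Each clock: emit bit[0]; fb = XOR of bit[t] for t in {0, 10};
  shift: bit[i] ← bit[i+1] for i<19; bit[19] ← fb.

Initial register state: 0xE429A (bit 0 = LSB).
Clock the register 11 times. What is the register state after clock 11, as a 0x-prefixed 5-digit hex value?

0x215C8

reg_0 = 0xE429A
clock 1: out=0, reg = 0x7214D
clock 2: out=1, reg = 0xB90A6
clock 3: out=0, reg = 0x5C853
clock 4: out=1, reg = 0xAE429
clock 5: out=1, reg = 0x57214
clock 6: out=0, reg = 0x2B90A
clock 7: out=0, reg = 0x15C85
clock 8: out=1, reg = 0x0AE42
clock 9: out=0, reg = 0x85721
clock 10: out=1, reg = 0x42B90
clock 11: out=0, reg = 0x215C8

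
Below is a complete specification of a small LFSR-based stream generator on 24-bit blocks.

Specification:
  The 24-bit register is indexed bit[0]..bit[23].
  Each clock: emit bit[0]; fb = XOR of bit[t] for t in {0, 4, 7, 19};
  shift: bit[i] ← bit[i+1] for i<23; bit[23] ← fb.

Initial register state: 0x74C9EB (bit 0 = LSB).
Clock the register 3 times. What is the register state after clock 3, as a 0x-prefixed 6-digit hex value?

reg_0 = 0x74C9EB
clock 1: out=1, reg = 0x3A64F5
clock 2: out=1, reg = 0x1D327A
clock 3: out=0, reg = 0x0E993D

0x0E993D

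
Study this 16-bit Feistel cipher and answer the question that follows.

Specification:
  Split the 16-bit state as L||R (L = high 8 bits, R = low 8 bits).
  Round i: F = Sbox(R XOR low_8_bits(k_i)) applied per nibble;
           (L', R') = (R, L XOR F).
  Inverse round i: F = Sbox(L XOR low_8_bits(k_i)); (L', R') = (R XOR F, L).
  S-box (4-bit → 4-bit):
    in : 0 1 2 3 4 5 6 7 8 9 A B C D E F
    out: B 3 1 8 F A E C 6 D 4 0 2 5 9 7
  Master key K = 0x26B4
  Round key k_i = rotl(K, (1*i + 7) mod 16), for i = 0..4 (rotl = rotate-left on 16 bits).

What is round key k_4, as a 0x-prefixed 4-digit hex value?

K = 0x26B4
k_0 = rotl(K, (1*0+7) mod 16) = rotl(K, 7) = 0x5A13
k_1 = rotl(K, (1*1+7) mod 16) = rotl(K, 8) = 0xB426
k_2 = rotl(K, (1*2+7) mod 16) = rotl(K, 9) = 0x684D
k_3 = rotl(K, (1*3+7) mod 16) = rotl(K, 10) = 0xD09A
k_4 = rotl(K, (1*4+7) mod 16) = rotl(K, 11) = 0xA135

0xA135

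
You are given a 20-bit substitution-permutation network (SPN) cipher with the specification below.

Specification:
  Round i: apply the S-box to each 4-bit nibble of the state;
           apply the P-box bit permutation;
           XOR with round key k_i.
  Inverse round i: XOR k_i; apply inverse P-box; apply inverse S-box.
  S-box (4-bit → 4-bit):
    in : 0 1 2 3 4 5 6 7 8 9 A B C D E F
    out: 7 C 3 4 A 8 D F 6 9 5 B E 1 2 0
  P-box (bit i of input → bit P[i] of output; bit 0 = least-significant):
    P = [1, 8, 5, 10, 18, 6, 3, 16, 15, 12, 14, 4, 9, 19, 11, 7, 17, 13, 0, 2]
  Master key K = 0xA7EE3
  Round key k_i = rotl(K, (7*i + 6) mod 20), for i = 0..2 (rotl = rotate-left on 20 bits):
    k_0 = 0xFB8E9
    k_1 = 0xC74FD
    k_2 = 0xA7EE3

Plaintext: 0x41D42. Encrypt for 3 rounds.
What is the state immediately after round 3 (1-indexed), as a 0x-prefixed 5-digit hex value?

0xE0630

s_0 = plaintext = 0x41D42
s_1 = Round(s_0, k_0) = 0xE112F
s_2 = Round(s_1, k_1) = 0x81C2D
s_3 = Round(s_2, k_2) = 0xE0630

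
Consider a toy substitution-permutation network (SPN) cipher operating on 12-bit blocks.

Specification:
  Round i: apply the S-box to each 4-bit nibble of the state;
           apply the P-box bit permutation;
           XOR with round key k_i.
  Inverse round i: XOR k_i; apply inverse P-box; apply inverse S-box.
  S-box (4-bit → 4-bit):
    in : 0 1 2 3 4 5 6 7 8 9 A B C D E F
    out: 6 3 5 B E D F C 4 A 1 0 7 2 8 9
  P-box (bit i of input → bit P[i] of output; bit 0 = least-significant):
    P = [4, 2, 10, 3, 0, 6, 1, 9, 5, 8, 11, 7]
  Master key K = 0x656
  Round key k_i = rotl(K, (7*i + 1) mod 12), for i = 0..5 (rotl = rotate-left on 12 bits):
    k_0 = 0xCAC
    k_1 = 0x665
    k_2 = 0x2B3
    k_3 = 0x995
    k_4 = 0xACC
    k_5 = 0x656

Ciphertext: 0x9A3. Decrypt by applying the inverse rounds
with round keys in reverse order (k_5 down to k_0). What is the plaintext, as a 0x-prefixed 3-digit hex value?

0x9E7

s_0 = ciphertext = 0x9A3
s_1 = InvRound(s_0, k_5) = 0x63C
s_2 = InvRound(s_1, k_4) = 0x5D2
s_3 = InvRound(s_2, k_3) = 0x8C0
s_4 = InvRound(s_3, k_2) = 0x26A
s_5 = InvRound(s_4, k_1) = 0xB24
s_6 = InvRound(s_5, k_0) = 0x9E7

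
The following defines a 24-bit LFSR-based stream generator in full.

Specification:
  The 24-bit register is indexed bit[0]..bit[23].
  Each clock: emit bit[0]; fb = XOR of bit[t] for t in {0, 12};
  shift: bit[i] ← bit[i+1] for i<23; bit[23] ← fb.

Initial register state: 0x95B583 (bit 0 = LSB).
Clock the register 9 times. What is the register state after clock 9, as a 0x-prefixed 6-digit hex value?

reg_0 = 0x95B583
clock 1: out=1, reg = 0x4ADAC1
clock 2: out=1, reg = 0x256D60
clock 3: out=0, reg = 0x12B6B0
clock 4: out=0, reg = 0x895B58
clock 5: out=0, reg = 0xC4ADAC
clock 6: out=0, reg = 0x6256D6
clock 7: out=0, reg = 0xB12B6B
clock 8: out=1, reg = 0xD895B5
clock 9: out=1, reg = 0x6C4ADA

0x6C4ADA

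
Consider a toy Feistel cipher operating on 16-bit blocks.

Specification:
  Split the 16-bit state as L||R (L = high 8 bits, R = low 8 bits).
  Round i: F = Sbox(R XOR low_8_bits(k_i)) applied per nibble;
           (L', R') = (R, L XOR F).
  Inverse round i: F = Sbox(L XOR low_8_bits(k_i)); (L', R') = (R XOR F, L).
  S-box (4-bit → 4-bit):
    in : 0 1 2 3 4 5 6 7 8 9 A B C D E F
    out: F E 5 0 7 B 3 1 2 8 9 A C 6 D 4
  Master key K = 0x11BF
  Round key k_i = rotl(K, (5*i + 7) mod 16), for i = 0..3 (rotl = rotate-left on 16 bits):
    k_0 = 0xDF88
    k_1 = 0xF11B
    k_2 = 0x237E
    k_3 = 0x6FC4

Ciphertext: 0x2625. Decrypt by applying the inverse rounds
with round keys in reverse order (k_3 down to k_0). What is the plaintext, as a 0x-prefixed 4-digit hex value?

s_0 = ciphertext = 0x2625
s_1 = InvRound(s_0, k_3) = 0xF026
s_2 = InvRound(s_1, k_2) = 0x0BF0
s_3 = InvRound(s_2, k_1) = 0x1F0B
s_4 = InvRound(s_3, k_0) = 0x8A1F

0x8A1F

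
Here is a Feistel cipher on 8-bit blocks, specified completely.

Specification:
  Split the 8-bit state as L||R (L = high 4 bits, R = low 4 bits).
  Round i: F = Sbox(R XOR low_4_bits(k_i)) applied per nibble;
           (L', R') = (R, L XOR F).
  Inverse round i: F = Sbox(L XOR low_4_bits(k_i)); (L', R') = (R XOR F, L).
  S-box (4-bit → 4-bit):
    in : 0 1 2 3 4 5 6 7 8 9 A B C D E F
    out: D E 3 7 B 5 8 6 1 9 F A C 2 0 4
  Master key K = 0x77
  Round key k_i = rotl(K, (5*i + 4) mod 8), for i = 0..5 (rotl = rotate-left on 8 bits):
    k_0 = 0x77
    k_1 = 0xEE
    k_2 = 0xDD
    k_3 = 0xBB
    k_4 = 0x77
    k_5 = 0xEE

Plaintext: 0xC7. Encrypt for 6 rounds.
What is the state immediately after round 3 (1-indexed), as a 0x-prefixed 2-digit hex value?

0x31

s_0 = plaintext = 0xC7
s_1 = Round(s_0, k_0) = 0x71
s_2 = Round(s_1, k_1) = 0x13
s_3 = Round(s_2, k_2) = 0x31
s_4 = Round(s_3, k_3) = 0x1C
s_5 = Round(s_4, k_4) = 0xCB
s_6 = Round(s_5, k_5) = 0xB9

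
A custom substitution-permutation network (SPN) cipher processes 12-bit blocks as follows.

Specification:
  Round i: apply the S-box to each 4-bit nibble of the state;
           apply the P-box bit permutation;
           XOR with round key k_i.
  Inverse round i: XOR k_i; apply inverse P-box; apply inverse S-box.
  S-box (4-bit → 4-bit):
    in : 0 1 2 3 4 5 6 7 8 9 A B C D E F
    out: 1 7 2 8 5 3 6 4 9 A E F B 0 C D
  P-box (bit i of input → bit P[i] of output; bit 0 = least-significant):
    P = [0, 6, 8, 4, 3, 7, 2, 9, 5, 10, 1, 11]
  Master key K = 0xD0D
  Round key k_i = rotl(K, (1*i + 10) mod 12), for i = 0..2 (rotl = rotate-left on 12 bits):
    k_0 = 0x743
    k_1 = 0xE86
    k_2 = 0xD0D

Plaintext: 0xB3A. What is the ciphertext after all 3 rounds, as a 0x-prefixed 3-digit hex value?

0xA29

s_0 = plaintext = 0xB3A
s_1 = Round(s_0, k_0) = 0x831
s_2 = Round(s_1, k_1) = 0x5E7
s_3 = Round(s_2, k_2) = 0xA29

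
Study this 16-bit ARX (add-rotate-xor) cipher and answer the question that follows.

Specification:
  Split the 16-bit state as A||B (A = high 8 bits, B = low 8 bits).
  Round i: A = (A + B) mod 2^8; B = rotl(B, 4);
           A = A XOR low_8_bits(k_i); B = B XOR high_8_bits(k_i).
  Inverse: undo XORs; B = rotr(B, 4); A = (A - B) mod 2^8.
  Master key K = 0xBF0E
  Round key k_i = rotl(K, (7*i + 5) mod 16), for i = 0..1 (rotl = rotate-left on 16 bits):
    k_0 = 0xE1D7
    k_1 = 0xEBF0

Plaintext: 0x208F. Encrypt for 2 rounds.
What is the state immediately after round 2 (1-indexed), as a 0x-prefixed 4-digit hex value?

s_0 = plaintext = 0x208F
s_1 = Round(s_0, k_0) = 0x7819
s_2 = Round(s_1, k_1) = 0x617A

0x617A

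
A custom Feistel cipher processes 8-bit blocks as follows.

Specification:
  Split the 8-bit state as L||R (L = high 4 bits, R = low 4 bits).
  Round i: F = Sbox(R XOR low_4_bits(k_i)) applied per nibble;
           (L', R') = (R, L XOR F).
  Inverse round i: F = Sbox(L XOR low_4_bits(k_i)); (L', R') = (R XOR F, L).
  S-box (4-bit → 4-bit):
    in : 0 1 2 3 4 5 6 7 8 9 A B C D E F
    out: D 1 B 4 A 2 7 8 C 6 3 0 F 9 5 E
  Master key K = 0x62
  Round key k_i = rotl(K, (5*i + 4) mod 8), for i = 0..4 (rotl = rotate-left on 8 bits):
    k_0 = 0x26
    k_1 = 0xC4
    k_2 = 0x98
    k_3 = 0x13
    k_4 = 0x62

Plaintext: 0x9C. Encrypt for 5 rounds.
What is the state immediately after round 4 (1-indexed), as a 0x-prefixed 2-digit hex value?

s_0 = plaintext = 0x9C
s_1 = Round(s_0, k_0) = 0xCA
s_2 = Round(s_1, k_1) = 0xA9
s_3 = Round(s_2, k_2) = 0x9B
s_4 = Round(s_3, k_3) = 0xB5
s_5 = Round(s_4, k_4) = 0x53

0xB5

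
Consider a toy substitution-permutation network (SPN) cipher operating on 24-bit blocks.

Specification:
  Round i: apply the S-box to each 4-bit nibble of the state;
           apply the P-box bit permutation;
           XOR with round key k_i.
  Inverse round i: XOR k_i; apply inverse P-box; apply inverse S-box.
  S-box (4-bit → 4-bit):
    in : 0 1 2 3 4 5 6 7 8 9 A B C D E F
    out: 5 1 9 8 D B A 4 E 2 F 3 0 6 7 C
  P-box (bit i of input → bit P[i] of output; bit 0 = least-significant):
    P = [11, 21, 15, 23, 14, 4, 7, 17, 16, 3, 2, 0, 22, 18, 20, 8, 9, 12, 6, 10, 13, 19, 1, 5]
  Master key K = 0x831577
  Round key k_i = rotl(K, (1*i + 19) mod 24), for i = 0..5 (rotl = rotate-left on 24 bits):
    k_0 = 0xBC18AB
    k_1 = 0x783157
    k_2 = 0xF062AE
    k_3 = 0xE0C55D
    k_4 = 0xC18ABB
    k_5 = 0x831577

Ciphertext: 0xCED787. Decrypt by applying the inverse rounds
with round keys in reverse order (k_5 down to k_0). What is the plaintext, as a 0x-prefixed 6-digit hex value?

s_0 = ciphertext = 0xCED787
s_1 = InvRound(s_0, k_5) = 0x60B1E7
s_2 = InvRound(s_1, k_4) = 0x1E3E95
s_3 = InvRound(s_2, k_3) = 0xBEA94A
s_4 = InvRound(s_3, k_2) = 0x605740
s_5 = InvRound(s_4, k_1) = 0xE27FBC
s_6 = InvRound(s_5, k_0) = 0xE2AF5C

0xE2AF5C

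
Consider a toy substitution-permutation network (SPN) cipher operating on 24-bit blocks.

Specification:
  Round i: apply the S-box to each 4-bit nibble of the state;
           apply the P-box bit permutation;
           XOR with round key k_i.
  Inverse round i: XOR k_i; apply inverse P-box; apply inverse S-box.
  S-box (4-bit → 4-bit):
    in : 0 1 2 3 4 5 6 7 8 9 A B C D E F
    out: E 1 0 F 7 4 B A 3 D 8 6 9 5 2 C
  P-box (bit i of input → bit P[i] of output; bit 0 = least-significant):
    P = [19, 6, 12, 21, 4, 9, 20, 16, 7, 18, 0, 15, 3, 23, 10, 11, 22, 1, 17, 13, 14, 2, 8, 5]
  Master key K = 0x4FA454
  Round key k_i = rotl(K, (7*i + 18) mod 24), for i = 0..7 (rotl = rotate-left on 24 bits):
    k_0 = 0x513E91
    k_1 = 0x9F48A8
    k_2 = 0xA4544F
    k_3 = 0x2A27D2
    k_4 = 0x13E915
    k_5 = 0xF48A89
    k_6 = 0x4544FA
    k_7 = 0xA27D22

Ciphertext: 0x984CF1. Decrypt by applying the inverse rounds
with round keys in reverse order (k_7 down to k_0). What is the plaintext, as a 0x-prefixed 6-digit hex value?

0x1E8952

s_0 = ciphertext = 0x984CF1
s_1 = InvRound(s_0, k_7) = 0x502DD3
s_2 = InvRound(s_1, k_6) = 0x9ACBF2
s_3 = InvRound(s_2, k_5) = 0x941B16
s_4 = InvRound(s_3, k_4) = 0x10E075
s_5 = InvRound(s_4, k_3) = 0x3B59BC
s_6 = InvRound(s_5, k_2) = 0xFB0498
s_7 = InvRound(s_6, k_1) = 0xC1FE1A
s_8 = InvRound(s_7, k_0) = 0x1E8952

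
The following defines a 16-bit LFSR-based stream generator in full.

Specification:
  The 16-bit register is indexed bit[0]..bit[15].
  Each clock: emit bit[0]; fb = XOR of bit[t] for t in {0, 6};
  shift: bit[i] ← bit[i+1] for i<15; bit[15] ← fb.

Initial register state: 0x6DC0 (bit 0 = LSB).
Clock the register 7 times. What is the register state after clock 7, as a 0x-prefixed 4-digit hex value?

0xEEDB

reg_0 = 0x6DC0
clock 1: out=0, reg = 0xB6E0
clock 2: out=0, reg = 0xDB70
clock 3: out=0, reg = 0xEDB8
clock 4: out=0, reg = 0x76DC
clock 5: out=0, reg = 0xBB6E
clock 6: out=0, reg = 0xDDB7
clock 7: out=1, reg = 0xEEDB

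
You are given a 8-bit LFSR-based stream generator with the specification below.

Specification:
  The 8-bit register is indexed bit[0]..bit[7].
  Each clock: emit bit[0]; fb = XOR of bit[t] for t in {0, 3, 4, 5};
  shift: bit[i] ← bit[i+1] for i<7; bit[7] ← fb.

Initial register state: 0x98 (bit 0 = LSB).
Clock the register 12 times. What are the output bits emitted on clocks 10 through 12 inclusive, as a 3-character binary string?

110

reg_0 = 0x98
clock 1: out=0, reg = 0x4C
clock 2: out=0, reg = 0xA6
clock 3: out=0, reg = 0xD3
clock 4: out=1, reg = 0x69
clock 5: out=1, reg = 0xB4
clock 6: out=0, reg = 0x5A
clock 7: out=0, reg = 0x2D
clock 8: out=1, reg = 0x96
clock 9: out=0, reg = 0xCB
clock 10: out=1, reg = 0x65
clock 11: out=1, reg = 0x32
clock 12: out=0, reg = 0x19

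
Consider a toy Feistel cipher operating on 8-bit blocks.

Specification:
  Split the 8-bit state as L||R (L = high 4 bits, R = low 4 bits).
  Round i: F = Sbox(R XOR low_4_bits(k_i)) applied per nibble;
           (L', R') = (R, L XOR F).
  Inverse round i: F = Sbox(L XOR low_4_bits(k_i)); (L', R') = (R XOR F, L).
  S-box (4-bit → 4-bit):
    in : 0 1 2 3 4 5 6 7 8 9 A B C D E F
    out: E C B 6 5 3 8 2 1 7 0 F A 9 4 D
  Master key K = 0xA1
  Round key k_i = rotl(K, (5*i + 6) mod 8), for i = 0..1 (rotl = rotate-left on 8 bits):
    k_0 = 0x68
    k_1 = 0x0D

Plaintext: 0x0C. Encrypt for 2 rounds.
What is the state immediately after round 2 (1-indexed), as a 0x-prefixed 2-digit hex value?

s_0 = plaintext = 0x0C
s_1 = Round(s_0, k_0) = 0xC5
s_2 = Round(s_1, k_1) = 0x5D

0x5D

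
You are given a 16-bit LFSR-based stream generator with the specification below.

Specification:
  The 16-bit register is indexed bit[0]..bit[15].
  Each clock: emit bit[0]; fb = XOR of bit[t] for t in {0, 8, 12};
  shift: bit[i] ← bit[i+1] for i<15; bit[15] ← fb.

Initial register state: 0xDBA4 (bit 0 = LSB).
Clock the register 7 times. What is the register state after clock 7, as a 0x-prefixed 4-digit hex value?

0xA5B7

reg_0 = 0xDBA4
clock 1: out=0, reg = 0x6DD2
clock 2: out=0, reg = 0xB6E9
clock 3: out=1, reg = 0x5B74
clock 4: out=0, reg = 0x2DBA
clock 5: out=0, reg = 0x96DD
clock 6: out=1, reg = 0x4B6E
clock 7: out=0, reg = 0xA5B7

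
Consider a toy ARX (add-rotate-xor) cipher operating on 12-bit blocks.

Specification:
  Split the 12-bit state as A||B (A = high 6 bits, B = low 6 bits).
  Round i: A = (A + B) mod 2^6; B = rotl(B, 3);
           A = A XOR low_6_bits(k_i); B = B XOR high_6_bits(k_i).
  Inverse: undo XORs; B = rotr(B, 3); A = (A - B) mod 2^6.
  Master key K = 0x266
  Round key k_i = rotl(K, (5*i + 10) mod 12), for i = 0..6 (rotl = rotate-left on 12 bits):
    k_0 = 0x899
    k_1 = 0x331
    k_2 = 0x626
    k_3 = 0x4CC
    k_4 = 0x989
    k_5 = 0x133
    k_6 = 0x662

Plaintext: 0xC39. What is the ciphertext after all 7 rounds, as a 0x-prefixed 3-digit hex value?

s_0 = plaintext = 0xC39
s_1 = Round(s_0, k_0) = 0xC2D
s_2 = Round(s_1, k_1) = 0xB21
s_3 = Round(s_2, k_2) = 0xAD4
s_4 = Round(s_3, k_3) = 0xCF1
s_5 = Round(s_4, k_4) = 0xB68
s_6 = Round(s_5, k_5) = 0x981
s_7 = Round(s_6, k_6) = 0x151

0x151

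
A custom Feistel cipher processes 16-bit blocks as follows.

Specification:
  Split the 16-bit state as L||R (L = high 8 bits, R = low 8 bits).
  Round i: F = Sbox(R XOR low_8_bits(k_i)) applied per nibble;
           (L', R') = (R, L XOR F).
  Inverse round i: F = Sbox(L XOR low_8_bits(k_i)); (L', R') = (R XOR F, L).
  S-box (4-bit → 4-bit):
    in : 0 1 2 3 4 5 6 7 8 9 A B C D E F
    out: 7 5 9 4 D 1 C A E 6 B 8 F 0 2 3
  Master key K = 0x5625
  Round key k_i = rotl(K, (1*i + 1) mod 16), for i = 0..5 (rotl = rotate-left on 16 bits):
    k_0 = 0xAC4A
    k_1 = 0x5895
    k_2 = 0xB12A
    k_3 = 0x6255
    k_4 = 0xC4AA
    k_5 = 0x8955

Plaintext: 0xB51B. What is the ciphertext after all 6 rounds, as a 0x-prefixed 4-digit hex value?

0x21EE

s_0 = plaintext = 0xB51B
s_1 = Round(s_0, k_0) = 0x1BA0
s_2 = Round(s_1, k_1) = 0xA05A
s_3 = Round(s_2, k_2) = 0x5A07
s_4 = Round(s_3, k_3) = 0x0743
s_5 = Round(s_4, k_4) = 0x4321
s_6 = Round(s_5, k_5) = 0x21EE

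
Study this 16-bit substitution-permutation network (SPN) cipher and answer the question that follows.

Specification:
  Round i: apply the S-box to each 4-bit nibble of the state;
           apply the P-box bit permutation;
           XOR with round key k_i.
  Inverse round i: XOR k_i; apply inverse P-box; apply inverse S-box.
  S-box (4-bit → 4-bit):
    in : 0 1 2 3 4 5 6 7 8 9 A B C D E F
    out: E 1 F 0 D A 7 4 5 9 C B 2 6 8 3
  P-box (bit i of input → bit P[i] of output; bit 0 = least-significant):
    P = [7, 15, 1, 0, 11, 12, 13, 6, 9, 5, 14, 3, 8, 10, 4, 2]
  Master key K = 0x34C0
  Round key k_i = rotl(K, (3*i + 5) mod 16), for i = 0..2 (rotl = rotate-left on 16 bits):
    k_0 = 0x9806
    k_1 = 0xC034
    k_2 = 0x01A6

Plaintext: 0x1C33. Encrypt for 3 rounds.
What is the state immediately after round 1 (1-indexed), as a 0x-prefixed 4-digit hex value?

0x9926

s_0 = plaintext = 0x1C33
s_1 = Round(s_0, k_0) = 0x9926
s_2 = Round(s_1, k_1) = 0x7BFA
s_3 = Round(s_2, k_2) = 0x1B9D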